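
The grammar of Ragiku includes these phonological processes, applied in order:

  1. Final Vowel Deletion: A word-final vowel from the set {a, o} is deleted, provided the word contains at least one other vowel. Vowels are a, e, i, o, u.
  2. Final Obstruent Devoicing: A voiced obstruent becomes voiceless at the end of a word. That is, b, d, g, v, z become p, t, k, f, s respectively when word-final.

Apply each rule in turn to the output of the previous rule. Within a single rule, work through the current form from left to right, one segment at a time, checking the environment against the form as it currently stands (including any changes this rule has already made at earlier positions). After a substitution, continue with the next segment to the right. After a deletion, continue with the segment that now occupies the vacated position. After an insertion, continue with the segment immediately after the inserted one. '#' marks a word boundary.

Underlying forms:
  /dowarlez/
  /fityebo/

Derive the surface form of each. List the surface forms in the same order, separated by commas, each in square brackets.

/dowarlez/:
  1 Final Vowel Deletion: no change — [dowarlez]
  2 Final Obstruent Devoicing: [dowarlez] → [dowarles]
/fityebo/:
  1 Final Vowel Deletion: [fityebo] → [fityeb]
  2 Final Obstruent Devoicing: [fityeb] → [fityep]

[dowarles], [fityep]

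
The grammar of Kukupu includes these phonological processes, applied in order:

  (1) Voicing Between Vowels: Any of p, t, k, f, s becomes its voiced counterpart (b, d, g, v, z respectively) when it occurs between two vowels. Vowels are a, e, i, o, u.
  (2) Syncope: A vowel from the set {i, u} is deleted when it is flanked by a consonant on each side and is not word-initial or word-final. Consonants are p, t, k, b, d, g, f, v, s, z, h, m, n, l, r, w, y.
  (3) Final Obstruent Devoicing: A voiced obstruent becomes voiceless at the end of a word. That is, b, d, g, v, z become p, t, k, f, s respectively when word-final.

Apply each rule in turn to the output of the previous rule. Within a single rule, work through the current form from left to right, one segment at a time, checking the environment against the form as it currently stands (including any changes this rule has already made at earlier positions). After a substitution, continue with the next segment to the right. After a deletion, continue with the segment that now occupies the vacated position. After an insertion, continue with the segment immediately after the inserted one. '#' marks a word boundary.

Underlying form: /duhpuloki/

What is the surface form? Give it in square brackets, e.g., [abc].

(1) Voicing Between Vowels: [duhpuloki] → [duhpulogi]
(2) Syncope: [duhpulogi] → [dhplogi]
(3) Final Obstruent Devoicing: no change — [dhplogi]

[dhplogi]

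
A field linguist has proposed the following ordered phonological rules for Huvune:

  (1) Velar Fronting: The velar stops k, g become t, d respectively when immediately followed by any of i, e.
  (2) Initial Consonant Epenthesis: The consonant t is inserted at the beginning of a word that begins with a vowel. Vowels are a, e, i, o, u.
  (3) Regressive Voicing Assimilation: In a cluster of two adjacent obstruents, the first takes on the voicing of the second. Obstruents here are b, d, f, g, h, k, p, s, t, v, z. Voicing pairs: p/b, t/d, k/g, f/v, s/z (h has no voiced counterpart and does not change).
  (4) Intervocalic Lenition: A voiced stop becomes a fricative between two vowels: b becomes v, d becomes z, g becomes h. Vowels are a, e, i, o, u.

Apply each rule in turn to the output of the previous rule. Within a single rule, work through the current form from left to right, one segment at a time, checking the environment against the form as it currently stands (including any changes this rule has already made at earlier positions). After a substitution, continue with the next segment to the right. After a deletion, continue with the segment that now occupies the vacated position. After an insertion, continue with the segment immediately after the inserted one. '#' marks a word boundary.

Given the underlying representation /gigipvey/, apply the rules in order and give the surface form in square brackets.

[dizibvey]

(1) Velar Fronting: [gigipvey] → [didipvey]
(2) Initial Consonant Epenthesis: no change — [didipvey]
(3) Regressive Voicing Assimilation: [didipvey] → [didibvey]
(4) Intervocalic Lenition: [didibvey] → [dizibvey]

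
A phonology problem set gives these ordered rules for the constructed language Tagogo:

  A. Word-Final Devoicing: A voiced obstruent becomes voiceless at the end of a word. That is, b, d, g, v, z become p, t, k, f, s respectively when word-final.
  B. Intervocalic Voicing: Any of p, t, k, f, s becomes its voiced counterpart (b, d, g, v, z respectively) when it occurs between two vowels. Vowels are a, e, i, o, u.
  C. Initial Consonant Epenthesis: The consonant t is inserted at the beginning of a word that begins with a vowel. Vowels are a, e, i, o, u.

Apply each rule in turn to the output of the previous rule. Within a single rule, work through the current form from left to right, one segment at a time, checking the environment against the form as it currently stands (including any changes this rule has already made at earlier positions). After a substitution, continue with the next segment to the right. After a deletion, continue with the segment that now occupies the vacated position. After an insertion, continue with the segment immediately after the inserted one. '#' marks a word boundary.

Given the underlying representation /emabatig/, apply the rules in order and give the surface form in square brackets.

[temabadik]

A Word-Final Devoicing: [emabatig] → [emabatik]
B Intervocalic Voicing: [emabatik] → [emabadik]
C Initial Consonant Epenthesis: [emabadik] → [temabadik]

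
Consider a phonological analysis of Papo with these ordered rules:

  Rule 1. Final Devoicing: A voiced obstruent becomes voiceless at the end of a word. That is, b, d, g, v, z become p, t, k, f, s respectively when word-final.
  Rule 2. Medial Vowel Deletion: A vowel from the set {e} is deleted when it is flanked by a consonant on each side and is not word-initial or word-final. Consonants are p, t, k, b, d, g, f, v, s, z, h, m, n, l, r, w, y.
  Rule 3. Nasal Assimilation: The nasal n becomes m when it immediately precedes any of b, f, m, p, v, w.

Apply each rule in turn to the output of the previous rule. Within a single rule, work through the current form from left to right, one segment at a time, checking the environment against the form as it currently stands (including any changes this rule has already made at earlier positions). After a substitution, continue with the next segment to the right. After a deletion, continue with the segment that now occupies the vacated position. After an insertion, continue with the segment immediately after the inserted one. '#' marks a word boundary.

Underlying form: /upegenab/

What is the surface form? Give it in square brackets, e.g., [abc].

[upgnap]

Rule 1 Final Devoicing: [upegenab] → [upegenap]
Rule 2 Medial Vowel Deletion: [upegenap] → [upgnap]
Rule 3 Nasal Assimilation: no change — [upgnap]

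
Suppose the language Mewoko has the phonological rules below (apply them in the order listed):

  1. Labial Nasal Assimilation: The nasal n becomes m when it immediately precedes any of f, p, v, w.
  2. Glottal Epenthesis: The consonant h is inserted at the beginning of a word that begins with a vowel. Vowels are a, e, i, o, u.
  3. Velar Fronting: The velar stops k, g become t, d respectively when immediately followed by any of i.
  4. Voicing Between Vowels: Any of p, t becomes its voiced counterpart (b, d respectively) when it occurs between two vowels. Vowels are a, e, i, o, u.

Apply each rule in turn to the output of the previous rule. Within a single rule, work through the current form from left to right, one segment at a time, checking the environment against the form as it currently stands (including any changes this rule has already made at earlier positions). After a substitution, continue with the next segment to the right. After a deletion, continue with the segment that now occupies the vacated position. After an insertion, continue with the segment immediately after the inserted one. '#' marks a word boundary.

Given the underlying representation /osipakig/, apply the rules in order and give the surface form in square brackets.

[hosibadig]

1 Labial Nasal Assimilation: no change — [osipakig]
2 Glottal Epenthesis: [osipakig] → [hosipakig]
3 Velar Fronting: [hosipakig] → [hosipatig]
4 Voicing Between Vowels: [hosipatig] → [hosibadig]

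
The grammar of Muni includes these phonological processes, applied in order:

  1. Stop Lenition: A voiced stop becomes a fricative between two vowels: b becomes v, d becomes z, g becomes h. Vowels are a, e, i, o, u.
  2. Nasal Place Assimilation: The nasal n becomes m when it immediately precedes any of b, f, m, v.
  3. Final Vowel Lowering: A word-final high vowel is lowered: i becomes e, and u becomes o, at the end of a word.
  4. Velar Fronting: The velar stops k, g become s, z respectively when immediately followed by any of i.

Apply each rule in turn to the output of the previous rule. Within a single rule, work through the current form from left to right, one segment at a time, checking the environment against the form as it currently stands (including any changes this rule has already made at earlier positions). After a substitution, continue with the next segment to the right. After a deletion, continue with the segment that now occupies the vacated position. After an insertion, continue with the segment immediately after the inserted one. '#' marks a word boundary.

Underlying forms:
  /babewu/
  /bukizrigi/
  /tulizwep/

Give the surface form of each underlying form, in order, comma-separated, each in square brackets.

/babewu/:
  1 Stop Lenition: [babewu] → [bavewu]
  2 Nasal Place Assimilation: no change — [bavewu]
  3 Final Vowel Lowering: [bavewu] → [bavewo]
  4 Velar Fronting: no change — [bavewo]
/bukizrigi/:
  1 Stop Lenition: [bukizrigi] → [bukizrihi]
  2 Nasal Place Assimilation: no change — [bukizrihi]
  3 Final Vowel Lowering: [bukizrihi] → [bukizrihe]
  4 Velar Fronting: [bukizrihe] → [busizrihe]
/tulizwep/:
  1 Stop Lenition: no change — [tulizwep]
  2 Nasal Place Assimilation: no change — [tulizwep]
  3 Final Vowel Lowering: no change — [tulizwep]
  4 Velar Fronting: no change — [tulizwep]

[bavewo], [busizrihe], [tulizwep]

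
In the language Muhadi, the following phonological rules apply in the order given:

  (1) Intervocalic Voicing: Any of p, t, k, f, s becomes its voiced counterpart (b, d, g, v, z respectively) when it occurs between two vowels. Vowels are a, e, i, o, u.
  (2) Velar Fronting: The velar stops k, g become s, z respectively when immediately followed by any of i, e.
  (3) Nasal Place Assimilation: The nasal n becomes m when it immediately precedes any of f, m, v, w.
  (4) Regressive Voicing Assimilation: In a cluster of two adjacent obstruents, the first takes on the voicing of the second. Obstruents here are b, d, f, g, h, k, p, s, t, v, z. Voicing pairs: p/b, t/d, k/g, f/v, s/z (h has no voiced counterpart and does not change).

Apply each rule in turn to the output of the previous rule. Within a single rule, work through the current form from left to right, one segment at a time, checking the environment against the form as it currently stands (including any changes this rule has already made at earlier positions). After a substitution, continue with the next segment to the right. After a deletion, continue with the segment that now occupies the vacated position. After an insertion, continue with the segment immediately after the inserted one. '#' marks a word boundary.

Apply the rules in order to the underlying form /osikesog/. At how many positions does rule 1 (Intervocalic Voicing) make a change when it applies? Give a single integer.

3

(1) Intervocalic Voicing: [osikesog] → [ozigezog]
(2) Velar Fronting: [ozigezog] → [ozizezog]
(3) Nasal Place Assimilation: no change — [ozizezog]
(4) Regressive Voicing Assimilation: no change — [ozizezog]
Rule 1 changed 3 position(s).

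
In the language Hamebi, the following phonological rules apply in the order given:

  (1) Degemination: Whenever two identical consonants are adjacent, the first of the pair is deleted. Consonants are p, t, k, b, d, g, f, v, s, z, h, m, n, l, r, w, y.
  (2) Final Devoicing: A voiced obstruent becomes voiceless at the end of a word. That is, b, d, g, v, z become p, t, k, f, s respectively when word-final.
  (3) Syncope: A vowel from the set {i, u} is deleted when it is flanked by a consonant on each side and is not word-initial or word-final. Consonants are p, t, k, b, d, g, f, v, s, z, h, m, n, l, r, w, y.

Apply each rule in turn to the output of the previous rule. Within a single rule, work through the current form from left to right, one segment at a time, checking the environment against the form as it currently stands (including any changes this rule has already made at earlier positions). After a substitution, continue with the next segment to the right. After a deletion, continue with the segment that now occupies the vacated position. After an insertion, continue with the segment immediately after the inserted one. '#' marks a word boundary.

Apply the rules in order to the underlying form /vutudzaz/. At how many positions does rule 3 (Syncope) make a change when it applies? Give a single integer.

(1) Degemination: no change — [vutudzaz]
(2) Final Devoicing: [vutudzaz] → [vutudzas]
(3) Syncope: [vutudzas] → [vtdzas]
Rule 3 changed 2 position(s).

2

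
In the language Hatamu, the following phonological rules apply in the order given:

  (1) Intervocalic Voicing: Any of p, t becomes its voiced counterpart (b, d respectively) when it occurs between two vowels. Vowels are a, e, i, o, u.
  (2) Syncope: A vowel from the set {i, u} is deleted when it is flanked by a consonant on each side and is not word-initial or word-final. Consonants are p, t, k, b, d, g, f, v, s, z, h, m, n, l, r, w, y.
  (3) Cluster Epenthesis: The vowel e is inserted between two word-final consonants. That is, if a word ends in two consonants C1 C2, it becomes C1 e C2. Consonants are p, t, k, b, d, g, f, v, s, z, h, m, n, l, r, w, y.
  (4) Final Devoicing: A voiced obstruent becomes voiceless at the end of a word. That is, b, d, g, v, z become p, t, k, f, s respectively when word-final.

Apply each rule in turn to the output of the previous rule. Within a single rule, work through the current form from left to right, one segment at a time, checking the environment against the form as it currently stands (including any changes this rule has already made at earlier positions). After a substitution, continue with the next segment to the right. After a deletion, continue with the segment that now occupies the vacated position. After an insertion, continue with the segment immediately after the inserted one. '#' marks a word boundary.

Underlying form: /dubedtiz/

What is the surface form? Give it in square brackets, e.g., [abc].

(1) Intervocalic Voicing: no change — [dubedtiz]
(2) Syncope: [dubedtiz] → [dbedtz]
(3) Cluster Epenthesis: [dbedtz] → [dbedtez]
(4) Final Devoicing: [dbedtez] → [dbedtes]

[dbedtes]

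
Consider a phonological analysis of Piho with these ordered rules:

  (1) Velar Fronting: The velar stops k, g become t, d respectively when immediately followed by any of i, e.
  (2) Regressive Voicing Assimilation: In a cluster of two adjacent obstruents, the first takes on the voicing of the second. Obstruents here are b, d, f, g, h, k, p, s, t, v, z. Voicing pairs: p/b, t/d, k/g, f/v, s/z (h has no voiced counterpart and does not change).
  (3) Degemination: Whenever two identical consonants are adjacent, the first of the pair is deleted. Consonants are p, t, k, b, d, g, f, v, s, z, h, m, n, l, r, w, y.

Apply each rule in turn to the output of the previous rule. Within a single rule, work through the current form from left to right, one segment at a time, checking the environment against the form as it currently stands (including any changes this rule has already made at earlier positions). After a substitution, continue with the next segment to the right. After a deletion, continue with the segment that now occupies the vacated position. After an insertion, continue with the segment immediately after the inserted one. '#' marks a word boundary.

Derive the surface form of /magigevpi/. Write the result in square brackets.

[madidefpi]

(1) Velar Fronting: [magigevpi] → [madidevpi]
(2) Regressive Voicing Assimilation: [madidevpi] → [madidefpi]
(3) Degemination: no change — [madidefpi]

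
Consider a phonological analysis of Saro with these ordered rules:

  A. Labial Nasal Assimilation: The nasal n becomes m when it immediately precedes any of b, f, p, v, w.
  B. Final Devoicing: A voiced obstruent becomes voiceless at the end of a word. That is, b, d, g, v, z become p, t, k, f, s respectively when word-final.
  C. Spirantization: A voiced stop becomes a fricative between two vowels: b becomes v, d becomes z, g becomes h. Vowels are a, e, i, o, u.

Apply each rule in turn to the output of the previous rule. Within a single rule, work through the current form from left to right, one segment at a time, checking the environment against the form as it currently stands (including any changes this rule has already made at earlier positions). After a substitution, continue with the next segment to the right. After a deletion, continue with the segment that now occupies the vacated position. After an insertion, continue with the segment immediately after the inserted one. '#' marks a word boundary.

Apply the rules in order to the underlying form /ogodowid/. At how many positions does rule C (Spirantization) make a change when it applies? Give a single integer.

2

A Labial Nasal Assimilation: no change — [ogodowid]
B Final Devoicing: [ogodowid] → [ogodowit]
C Spirantization: [ogodowit] → [ohozowit]
Rule C changed 2 position(s).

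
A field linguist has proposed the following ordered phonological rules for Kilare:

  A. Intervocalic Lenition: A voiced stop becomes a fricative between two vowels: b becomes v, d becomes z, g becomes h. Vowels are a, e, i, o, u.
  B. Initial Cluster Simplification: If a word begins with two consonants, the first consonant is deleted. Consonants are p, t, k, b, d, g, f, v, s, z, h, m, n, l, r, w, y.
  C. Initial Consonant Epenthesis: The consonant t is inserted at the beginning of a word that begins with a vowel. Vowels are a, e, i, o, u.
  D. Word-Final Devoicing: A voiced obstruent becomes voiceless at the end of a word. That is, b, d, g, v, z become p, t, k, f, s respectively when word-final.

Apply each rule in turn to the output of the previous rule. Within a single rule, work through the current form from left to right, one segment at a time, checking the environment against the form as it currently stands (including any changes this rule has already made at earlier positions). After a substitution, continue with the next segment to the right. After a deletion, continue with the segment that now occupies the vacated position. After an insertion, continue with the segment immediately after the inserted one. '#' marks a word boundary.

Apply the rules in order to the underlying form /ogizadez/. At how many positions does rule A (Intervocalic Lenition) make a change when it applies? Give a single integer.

A Intervocalic Lenition: [ogizadez] → [ohizazez]
B Initial Cluster Simplification: no change — [ohizazez]
C Initial Consonant Epenthesis: [ohizazez] → [tohizazez]
D Word-Final Devoicing: [tohizazez] → [tohizazes]
Rule A changed 2 position(s).

2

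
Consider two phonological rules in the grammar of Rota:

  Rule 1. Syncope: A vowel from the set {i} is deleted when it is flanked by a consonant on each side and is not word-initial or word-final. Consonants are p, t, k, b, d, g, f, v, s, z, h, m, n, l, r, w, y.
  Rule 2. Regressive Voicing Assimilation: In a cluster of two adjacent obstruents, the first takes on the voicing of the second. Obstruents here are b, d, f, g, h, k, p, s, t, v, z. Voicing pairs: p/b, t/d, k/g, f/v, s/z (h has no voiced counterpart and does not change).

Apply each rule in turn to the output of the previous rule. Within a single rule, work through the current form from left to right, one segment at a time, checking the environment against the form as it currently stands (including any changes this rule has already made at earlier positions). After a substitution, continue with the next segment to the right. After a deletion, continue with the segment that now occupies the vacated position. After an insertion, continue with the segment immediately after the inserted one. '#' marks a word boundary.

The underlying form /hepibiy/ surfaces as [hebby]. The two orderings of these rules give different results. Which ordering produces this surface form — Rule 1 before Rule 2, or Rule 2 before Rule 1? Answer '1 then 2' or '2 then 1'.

1 then 2

Order 1 then 2:
  1 Syncope: [hepibiy] → [hepby]
  2 Regressive Voicing Assimilation: [hepby] → [hebby]
  result: [hebby]
Order 2 then 1:
  2 Regressive Voicing Assimilation: no change — [hepibiy]
  1 Syncope: [hepibiy] → [hepby]
  result: [hepby]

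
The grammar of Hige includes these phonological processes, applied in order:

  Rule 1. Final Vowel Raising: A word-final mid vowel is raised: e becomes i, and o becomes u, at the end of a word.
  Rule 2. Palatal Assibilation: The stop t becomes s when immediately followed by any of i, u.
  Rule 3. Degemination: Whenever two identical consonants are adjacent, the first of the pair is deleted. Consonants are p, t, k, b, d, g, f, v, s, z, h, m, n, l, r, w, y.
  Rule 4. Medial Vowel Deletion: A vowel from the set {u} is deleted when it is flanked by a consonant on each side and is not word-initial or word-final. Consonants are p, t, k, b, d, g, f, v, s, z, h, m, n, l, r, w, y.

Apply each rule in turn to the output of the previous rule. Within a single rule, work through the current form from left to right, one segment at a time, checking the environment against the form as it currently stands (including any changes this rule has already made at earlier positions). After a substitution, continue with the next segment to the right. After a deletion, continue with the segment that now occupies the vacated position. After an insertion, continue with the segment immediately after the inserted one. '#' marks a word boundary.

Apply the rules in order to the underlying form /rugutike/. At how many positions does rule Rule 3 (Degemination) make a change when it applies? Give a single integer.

0

Rule 1 Final Vowel Raising: [rugutike] → [rugutiki]
Rule 2 Palatal Assibilation: [rugutiki] → [rugusiki]
Rule 3 Degemination: no change — [rugusiki]
Rule 4 Medial Vowel Deletion: [rugusiki] → [rgsiki]
Rule Rule 3 changed 0 position(s).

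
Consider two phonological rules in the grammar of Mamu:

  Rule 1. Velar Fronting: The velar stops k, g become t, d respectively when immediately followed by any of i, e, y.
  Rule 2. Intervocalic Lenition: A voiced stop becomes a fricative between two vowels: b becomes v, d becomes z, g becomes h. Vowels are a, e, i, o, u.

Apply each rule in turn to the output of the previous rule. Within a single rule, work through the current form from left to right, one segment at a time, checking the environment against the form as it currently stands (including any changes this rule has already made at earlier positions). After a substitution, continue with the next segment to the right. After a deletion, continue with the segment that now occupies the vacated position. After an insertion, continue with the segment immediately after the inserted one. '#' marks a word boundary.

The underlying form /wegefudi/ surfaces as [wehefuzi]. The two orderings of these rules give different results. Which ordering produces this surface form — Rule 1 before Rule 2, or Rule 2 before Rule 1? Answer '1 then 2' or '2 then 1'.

Order 1 then 2:
  1 Velar Fronting: [wegefudi] → [wedefudi]
  2 Intervocalic Lenition: [wedefudi] → [wezefuzi]
  result: [wezefuzi]
Order 2 then 1:
  2 Intervocalic Lenition: [wegefudi] → [wehefuzi]
  1 Velar Fronting: no change — [wehefuzi]
  result: [wehefuzi]

2 then 1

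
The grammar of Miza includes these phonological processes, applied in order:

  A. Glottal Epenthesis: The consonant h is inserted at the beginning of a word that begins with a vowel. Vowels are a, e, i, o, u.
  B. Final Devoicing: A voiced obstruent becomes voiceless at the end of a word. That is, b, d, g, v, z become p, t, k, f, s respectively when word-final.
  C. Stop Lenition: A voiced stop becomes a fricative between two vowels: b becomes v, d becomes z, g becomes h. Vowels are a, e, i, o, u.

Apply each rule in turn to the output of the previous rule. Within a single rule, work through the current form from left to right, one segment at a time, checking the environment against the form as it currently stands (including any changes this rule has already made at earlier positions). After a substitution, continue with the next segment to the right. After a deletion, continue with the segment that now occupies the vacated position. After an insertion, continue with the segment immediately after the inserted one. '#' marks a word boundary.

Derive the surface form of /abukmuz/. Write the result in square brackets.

A Glottal Epenthesis: [abukmuz] → [habukmuz]
B Final Devoicing: [habukmuz] → [habukmus]
C Stop Lenition: [habukmus] → [havukmus]

[havukmus]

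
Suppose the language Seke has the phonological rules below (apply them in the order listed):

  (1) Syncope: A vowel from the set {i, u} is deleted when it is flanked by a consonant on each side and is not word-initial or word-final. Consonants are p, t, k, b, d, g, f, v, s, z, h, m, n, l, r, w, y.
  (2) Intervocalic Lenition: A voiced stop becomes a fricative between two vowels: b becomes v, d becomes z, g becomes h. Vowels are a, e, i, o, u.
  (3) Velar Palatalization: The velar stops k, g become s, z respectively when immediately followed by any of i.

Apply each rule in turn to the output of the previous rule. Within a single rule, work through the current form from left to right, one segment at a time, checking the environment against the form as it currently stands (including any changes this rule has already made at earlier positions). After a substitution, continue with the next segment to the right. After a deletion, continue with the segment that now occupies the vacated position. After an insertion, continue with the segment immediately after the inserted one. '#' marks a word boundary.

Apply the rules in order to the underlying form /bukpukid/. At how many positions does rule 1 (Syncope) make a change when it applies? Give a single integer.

3

(1) Syncope: [bukpukid] → [bkpkd]
(2) Intervocalic Lenition: no change — [bkpkd]
(3) Velar Palatalization: no change — [bkpkd]
Rule 1 changed 3 position(s).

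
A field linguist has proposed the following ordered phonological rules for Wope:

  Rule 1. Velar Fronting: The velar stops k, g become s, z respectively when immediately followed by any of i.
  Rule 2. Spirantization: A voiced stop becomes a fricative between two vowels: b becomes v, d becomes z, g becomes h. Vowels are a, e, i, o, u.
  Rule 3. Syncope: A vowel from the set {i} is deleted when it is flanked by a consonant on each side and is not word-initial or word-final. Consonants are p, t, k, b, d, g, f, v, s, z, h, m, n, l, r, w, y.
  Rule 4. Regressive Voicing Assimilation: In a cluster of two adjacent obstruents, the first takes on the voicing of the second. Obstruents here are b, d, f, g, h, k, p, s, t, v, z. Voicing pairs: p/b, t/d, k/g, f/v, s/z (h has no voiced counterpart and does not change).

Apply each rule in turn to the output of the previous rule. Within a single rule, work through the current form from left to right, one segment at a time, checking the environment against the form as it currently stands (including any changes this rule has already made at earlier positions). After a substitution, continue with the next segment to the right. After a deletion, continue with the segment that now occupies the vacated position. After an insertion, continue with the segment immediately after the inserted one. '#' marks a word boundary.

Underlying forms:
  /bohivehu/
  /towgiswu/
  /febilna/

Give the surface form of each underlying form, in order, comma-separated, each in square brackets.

/bohivehu/:
  Rule 1 Velar Fronting: no change — [bohivehu]
  Rule 2 Spirantization: no change — [bohivehu]
  Rule 3 Syncope: [bohivehu] → [bohvehu]
  Rule 4 Regressive Voicing Assimilation: no change — [bohvehu]
/towgiswu/:
  Rule 1 Velar Fronting: [towgiswu] → [towziswu]
  Rule 2 Spirantization: no change — [towziswu]
  Rule 3 Syncope: [towziswu] → [towzswu]
  Rule 4 Regressive Voicing Assimilation: [towzswu] → [towsswu]
/febilna/:
  Rule 1 Velar Fronting: no change — [febilna]
  Rule 2 Spirantization: [febilna] → [fevilna]
  Rule 3 Syncope: [fevilna] → [fevlna]
  Rule 4 Regressive Voicing Assimilation: no change — [fevlna]

[bohvehu], [towsswu], [fevlna]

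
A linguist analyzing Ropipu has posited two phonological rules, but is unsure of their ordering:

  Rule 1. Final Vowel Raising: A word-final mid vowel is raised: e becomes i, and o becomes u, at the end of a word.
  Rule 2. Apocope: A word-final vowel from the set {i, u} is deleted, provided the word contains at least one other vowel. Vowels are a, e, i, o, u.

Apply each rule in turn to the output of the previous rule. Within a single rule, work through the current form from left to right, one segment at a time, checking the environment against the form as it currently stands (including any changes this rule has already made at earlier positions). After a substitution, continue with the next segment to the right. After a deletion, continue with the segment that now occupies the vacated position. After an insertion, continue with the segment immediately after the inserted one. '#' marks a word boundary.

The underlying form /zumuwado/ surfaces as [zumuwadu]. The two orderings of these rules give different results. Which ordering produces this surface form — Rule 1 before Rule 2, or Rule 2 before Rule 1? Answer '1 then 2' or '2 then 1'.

Order 1 then 2:
  1 Final Vowel Raising: [zumuwado] → [zumuwadu]
  2 Apocope: [zumuwadu] → [zumuwad]
  result: [zumuwad]
Order 2 then 1:
  2 Apocope: no change — [zumuwado]
  1 Final Vowel Raising: [zumuwado] → [zumuwadu]
  result: [zumuwadu]

2 then 1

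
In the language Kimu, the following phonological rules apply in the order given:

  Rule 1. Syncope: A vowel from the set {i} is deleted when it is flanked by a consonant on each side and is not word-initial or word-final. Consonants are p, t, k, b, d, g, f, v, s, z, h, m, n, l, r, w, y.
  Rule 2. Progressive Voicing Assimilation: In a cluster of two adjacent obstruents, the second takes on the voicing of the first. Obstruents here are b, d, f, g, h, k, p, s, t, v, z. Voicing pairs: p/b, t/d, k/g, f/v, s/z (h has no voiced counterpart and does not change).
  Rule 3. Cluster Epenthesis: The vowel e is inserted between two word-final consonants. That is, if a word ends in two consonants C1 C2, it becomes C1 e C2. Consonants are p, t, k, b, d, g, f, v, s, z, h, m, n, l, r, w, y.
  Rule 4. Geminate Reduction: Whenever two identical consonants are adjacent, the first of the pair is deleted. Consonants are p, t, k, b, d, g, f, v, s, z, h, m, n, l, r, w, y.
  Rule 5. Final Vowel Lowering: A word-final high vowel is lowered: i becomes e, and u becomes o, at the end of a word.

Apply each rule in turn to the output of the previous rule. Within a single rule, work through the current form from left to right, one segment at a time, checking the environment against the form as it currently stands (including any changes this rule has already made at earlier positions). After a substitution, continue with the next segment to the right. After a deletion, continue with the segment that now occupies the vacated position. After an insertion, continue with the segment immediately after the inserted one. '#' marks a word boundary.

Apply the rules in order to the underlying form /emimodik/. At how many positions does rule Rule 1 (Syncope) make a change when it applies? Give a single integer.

2

Rule 1 Syncope: [emimodik] → [emmodk]
Rule 2 Progressive Voicing Assimilation: [emmodk] → [emmodg]
Rule 3 Cluster Epenthesis: [emmodg] → [emmodeg]
Rule 4 Geminate Reduction: [emmodeg] → [emodeg]
Rule 5 Final Vowel Lowering: no change — [emodeg]
Rule Rule 1 changed 2 position(s).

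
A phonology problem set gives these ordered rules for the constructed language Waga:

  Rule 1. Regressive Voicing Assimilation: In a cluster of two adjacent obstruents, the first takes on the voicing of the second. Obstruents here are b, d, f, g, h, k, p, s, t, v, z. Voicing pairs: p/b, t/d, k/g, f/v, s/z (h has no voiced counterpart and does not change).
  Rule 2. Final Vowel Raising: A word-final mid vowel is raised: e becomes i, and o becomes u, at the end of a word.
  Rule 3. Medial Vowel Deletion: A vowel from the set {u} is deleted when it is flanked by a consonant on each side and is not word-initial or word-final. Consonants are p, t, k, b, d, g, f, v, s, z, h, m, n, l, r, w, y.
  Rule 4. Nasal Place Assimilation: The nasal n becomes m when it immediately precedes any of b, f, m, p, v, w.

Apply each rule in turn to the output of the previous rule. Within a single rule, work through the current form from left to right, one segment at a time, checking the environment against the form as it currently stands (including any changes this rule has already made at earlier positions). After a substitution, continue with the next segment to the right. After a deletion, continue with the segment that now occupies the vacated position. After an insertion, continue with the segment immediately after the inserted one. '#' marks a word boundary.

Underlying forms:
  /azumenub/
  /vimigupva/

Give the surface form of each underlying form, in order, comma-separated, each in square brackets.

[azmemb], [vimigbva]

/azumenub/:
  Rule 1 Regressive Voicing Assimilation: no change — [azumenub]
  Rule 2 Final Vowel Raising: no change — [azumenub]
  Rule 3 Medial Vowel Deletion: [azumenub] → [azmenb]
  Rule 4 Nasal Place Assimilation: [azmenb] → [azmemb]
/vimigupva/:
  Rule 1 Regressive Voicing Assimilation: [vimigupva] → [vimigubva]
  Rule 2 Final Vowel Raising: no change — [vimigubva]
  Rule 3 Medial Vowel Deletion: [vimigubva] → [vimigbva]
  Rule 4 Nasal Place Assimilation: no change — [vimigbva]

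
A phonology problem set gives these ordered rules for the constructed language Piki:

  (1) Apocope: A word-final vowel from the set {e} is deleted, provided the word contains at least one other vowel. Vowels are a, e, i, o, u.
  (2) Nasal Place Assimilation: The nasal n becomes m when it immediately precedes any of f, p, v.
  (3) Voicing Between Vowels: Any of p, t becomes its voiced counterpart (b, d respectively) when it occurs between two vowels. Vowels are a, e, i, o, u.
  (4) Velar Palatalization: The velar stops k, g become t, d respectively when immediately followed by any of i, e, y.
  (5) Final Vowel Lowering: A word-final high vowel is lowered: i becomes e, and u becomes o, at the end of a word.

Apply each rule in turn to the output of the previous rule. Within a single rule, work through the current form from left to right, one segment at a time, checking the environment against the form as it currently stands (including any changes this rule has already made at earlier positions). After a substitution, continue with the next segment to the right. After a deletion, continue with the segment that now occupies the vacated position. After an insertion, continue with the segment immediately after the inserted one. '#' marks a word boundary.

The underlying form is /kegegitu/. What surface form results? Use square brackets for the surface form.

(1) Apocope: no change — [kegegitu]
(2) Nasal Place Assimilation: no change — [kegegitu]
(3) Voicing Between Vowels: [kegegitu] → [kegegidu]
(4) Velar Palatalization: [kegegidu] → [tededidu]
(5) Final Vowel Lowering: [tededidu] → [tededido]

[tededido]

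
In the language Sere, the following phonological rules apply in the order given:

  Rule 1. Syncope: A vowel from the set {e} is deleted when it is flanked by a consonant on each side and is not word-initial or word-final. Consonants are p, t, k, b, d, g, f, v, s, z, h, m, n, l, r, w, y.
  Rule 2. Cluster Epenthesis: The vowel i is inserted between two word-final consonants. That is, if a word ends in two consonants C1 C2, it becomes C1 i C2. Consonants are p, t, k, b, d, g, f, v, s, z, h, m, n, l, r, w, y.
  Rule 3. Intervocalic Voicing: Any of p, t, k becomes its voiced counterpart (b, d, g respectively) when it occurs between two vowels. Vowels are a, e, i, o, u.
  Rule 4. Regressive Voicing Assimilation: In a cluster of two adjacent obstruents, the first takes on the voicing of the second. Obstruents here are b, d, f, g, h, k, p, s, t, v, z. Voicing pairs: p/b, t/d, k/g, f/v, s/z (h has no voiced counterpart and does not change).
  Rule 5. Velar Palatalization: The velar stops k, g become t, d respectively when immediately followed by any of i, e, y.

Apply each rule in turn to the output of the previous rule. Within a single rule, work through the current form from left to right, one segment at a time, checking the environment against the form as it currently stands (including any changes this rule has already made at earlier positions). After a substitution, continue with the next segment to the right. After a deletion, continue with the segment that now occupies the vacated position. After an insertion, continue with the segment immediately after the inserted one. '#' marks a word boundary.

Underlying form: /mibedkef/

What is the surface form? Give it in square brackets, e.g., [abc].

Rule 1 Syncope: [mibedkef] → [mibdkf]
Rule 2 Cluster Epenthesis: [mibdkf] → [mibdkif]
Rule 3 Intervocalic Voicing: no change — [mibdkif]
Rule 4 Regressive Voicing Assimilation: [mibdkif] → [mibtkif]
Rule 5 Velar Palatalization: [mibtkif] → [mibttif]

[mibttif]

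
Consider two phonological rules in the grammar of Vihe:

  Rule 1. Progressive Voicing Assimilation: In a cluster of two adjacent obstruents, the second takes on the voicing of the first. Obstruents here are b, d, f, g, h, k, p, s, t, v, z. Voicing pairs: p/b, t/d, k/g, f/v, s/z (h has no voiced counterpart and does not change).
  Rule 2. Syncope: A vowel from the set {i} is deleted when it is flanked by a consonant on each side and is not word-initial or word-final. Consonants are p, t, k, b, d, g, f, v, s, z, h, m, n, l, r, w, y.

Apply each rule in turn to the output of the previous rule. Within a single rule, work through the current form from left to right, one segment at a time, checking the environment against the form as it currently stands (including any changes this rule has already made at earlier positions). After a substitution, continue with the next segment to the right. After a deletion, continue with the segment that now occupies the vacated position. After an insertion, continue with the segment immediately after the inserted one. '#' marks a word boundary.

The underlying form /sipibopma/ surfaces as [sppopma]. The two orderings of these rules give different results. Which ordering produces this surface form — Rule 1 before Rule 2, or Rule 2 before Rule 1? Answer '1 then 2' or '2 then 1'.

2 then 1

Order 1 then 2:
  1 Progressive Voicing Assimilation: no change — [sipibopma]
  2 Syncope: [sipibopma] → [spbopma]
  result: [spbopma]
Order 2 then 1:
  2 Syncope: [sipibopma] → [spbopma]
  1 Progressive Voicing Assimilation: [spbopma] → [sppopma]
  result: [sppopma]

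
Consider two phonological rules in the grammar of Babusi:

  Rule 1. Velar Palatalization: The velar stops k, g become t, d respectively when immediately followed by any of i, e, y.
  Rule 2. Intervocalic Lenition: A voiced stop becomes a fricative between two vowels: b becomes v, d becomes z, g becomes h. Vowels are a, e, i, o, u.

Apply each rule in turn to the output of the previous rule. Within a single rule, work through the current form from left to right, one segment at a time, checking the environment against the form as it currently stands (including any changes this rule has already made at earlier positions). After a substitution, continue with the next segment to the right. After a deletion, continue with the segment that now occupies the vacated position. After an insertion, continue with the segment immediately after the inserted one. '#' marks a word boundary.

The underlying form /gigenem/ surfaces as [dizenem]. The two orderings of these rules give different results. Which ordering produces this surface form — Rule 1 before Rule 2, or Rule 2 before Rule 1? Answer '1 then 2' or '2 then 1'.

Order 1 then 2:
  1 Velar Palatalization: [gigenem] → [didenem]
  2 Intervocalic Lenition: [didenem] → [dizenem]
  result: [dizenem]
Order 2 then 1:
  2 Intervocalic Lenition: [gigenem] → [gihenem]
  1 Velar Palatalization: [gihenem] → [dihenem]
  result: [dihenem]

1 then 2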